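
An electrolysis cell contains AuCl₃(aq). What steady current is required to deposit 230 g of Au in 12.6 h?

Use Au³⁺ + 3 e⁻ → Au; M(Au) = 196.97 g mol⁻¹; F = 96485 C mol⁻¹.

7.45 A

n(Au) = 230 / 196.97 = 1.168 mol.
n(e⁻) = 3 × 1.168 = 3.503 mol.
Q = n(e⁻)·F = 3.503 × 96485 = 338000 C.
I = Q/t = 338000 / 45360 s = 7.45 A.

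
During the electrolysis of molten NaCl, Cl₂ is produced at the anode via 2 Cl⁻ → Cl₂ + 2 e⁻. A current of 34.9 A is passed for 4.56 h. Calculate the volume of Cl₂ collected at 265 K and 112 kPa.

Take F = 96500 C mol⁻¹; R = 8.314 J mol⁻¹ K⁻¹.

Q = I·t = 34.90 A × 16416 s = 572900 C.
n(e⁻) = Q/F = 572900 / 96500 = 5.937 mol.
2 electrons are transferred per Cl₂ molecule, so n(Cl₂) = 5.937 / 2 = 2.968 mol.
V = nRT/P = (2.968 × 8.314 × 265) / (112 × 10³ Pa) = 0.0584 m³ = 58.4 L.

58.4 L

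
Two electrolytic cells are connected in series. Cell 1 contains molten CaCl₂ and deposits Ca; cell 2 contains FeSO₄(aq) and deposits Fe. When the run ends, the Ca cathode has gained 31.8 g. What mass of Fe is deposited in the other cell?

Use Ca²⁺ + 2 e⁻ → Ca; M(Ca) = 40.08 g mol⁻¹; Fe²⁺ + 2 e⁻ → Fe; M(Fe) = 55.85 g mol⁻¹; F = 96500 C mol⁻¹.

44.3 g

n(Ca) = 31.8 / 40.08 = 0.7934 mol.
Since Ca²⁺ + 2 e⁻ → Ca, n(e⁻) passed = 2 × 0.7934 = 1.587 mol.
Cells in series carry the same charge, so the same 1.587 mol of electrons passes through cell 2.
Fe²⁺ + 2 e⁻ → Fe, so n(Fe) = 1.587 / 2 = 0.7934 mol.
m(Fe) = 0.7934 × 55.85 = 44.3 g.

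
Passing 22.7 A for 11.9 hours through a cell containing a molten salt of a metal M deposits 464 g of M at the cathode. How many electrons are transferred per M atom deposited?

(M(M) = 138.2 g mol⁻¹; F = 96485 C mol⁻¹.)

3

Q = I·t = 22.70 A × 42840 s = 972500 C, so n(e⁻) = 972500/96485 = 10.08 mol.
n(M) deposited = 464 / 138.2 = 3.357 mol.
Electrons per atom = n(e⁻)/n(M) = 10.08 / 3.357 = 3.00 ≈ 3, so the ion is M³⁺.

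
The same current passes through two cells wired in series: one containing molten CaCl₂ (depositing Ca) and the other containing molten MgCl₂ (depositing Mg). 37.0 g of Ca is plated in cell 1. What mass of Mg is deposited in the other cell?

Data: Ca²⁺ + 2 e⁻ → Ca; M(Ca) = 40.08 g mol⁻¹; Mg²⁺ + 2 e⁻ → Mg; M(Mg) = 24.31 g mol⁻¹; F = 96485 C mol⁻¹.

22.4 g

n(Ca) = 37.0 / 40.08 = 0.9232 mol.
Since Ca²⁺ + 2 e⁻ → Ca, n(e⁻) passed = 2 × 0.9232 = 1.846 mol.
Cells in series carry the same charge, so the same 1.846 mol of electrons passes through cell 2.
Mg²⁺ + 2 e⁻ → Mg, so n(Mg) = 1.846 / 2 = 0.9232 mol.
m(Mg) = 0.9232 × 24.31 = 22.4 g.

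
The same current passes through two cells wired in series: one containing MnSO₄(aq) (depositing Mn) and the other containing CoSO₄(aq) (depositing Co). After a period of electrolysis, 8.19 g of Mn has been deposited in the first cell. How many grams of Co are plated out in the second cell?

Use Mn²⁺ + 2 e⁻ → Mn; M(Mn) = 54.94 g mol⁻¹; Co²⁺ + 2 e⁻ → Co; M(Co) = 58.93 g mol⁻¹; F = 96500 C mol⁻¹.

8.78 g

n(Mn) = 8.19 / 54.94 = 0.1491 mol.
Since Mn²⁺ + 2 e⁻ → Mn, n(e⁻) passed = 2 × 0.1491 = 0.2981 mol.
Cells in series carry the same charge, so the same 0.2981 mol of electrons passes through cell 2.
Co²⁺ + 2 e⁻ → Co, so n(Co) = 0.2981 / 2 = 0.1491 mol.
m(Co) = 0.1491 × 58.93 = 8.78 g.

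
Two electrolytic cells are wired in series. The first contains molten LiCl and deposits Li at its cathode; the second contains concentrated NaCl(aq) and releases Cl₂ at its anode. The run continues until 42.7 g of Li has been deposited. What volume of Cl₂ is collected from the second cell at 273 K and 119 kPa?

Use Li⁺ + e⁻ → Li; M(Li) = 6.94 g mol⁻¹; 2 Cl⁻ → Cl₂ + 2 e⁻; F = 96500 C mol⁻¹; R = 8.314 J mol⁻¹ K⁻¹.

58.7 L

n(Li) = 42.7 / 6.94 = 6.153 mol, so n(e⁻) = 1 × 6.153 = 6.153 mol.
The cells are in series, so the same 6.153 mol of electrons passes through the second cell.
2 Cl⁻ → Cl₂ + 2 e⁻ — 2 mol e⁻ per mol Cl₂, so n(Cl₂) = 6.153/2 = 3.076 mol.
V = nRT/P = (3.076 × 8.314 × 273) / (119 × 10³) = 0.0587 m³ = 58.7 L.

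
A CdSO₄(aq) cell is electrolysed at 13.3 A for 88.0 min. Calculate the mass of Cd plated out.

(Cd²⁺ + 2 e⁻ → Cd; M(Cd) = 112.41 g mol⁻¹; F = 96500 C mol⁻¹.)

Q = I·t = 13.30 A × 5280.0 s = 70220 C.
n(e⁻) = Q/F = 70220 / 96500 = 0.7277 mol.
Cd²⁺ + 2 e⁻ → Cd, so n(Cd) = n(e⁻)/2 = 0.3639 mol.
m = n·M = 0.3639 × 112.41 = 40.9 g.

40.9 g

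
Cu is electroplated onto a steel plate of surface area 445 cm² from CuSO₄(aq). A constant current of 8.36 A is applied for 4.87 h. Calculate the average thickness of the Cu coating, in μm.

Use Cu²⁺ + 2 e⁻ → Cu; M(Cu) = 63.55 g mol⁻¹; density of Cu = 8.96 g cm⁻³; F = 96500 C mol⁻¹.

Q = I·t = 8.360 × 17532 = 146600 C; n(e⁻) = 1.519 mol.
n(Cu) = n(e⁻)/2 = 0.7594 mol, so m = 0.7594 × 63.55 = 48.26 g.
Volume = m/ρ = 48.26 / 8.96 = 5.386 cm³.
Thickness = V/A = 5.386 / 445 = 0.0121 cm = 121 μm.

121 μm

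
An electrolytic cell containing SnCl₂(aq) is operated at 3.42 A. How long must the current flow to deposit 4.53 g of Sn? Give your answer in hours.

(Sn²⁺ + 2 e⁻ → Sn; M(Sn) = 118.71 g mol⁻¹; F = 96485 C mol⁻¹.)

n(Sn) = m/M = 4.53 / 118.71 = 0.03816 mol.
Each Sn atom requires 2 electrons, so n(e⁻) = 2 × 0.03816 = 0.07632 mol.
Q = n(e⁻)·F = 0.07632 × 96485 = 7364 C.
t = Q/I = 7364 / 3.420 A = 2153 s = 0.598 h.

0.598 h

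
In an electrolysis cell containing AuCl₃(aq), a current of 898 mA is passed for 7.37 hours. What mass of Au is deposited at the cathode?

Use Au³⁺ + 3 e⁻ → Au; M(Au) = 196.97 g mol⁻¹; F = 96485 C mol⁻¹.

16.2 g

Q = I·t = 0.8980 A × 26532 s = 23830 C.
n(e⁻) = Q/F = 23830 / 96485 = 0.2469 mol.
Au³⁺ + 3 e⁻ → Au, so n(Au) = n(e⁻)/3 = 0.08231 mol.
m = n·M = 0.08231 × 196.97 = 16.2 g.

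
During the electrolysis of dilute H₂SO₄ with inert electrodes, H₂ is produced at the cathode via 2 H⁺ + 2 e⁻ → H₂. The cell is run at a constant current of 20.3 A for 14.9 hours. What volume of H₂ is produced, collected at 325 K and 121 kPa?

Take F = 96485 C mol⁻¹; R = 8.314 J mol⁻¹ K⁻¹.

126 L

Q = I·t = 20.30 A × 53640 s = 1089000 C.
n(e⁻) = Q/F = 1089000 / 96485 = 11.29 mol.
2 electrons are transferred per H₂ molecule, so n(H₂) = 11.29 / 2 = 5.643 mol.
V = nRT/P = (5.643 × 8.314 × 325) / (121 × 10³ Pa) = 0.126 m³ = 126 L.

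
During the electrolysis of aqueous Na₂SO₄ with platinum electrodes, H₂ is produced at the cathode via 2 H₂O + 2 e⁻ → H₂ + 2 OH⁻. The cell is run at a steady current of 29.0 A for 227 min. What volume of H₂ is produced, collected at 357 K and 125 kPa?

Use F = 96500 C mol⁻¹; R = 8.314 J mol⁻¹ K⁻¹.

48.6 L

Q = I·t = 29.00 A × 13620 s = 395000 C.
n(e⁻) = Q/F = 395000 / 96500 = 4.093 mol.
2 electrons are transferred per H₂ molecule, so n(H₂) = 4.093 / 2 = 2.047 mol.
V = nRT/P = (2.047 × 8.314 × 357) / (125 × 10³ Pa) = 0.0486 m³ = 48.6 L.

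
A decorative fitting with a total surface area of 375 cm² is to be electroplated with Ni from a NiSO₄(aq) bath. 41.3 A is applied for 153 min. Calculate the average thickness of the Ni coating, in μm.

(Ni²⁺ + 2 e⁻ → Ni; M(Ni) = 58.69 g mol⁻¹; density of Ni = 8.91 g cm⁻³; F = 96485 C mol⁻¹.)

345 μm

Q = I·t = 41.30 × 9180.0 = 379100 C; n(e⁻) = 3.929 mol.
n(Ni) = n(e⁻)/2 = 1.965 mol, so m = 1.965 × 58.69 = 115.3 g.
Volume = m/ρ = 115.3 / 8.91 = 12.94 cm³.
Thickness = V/A = 12.94 / 375 = 0.0345 cm = 345 μm.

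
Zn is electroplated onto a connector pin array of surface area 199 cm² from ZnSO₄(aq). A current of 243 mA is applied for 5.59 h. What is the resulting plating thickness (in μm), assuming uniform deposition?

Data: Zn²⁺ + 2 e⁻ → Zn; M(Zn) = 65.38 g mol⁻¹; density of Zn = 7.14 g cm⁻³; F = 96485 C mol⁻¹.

11.7 μm

Q = I·t = 0.2430 × 20124 = 4890 C; n(e⁻) = 0.05068 mol.
n(Zn) = n(e⁻)/2 = 0.02534 mol, so m = 0.02534 × 65.38 = 1.657 g.
Volume = m/ρ = 1.657 / 7.14 = 0.2320 cm³.
Thickness = V/A = 0.2320 / 199 = 0.00117 cm = 11.7 μm.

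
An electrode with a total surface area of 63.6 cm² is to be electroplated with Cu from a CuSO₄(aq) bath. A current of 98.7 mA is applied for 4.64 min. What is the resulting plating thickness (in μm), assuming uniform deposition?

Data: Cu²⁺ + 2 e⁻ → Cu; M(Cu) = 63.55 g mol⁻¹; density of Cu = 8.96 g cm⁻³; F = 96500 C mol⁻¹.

0.159 μm

Q = I·t = 0.09870 × 278.40 = 27.48 C; n(e⁻) = 0.0002847 mol.
n(Cu) = n(e⁻)/2 = 0.0001424 mol, so m = 0.0001424 × 63.55 = 0.009048 g.
Volume = m/ρ = 0.009048 / 8.96 = 0.001010 cm³.
Thickness = V/A = 0.001010 / 63.6 = 1.59 × 10⁻⁵ cm = 0.159 μm.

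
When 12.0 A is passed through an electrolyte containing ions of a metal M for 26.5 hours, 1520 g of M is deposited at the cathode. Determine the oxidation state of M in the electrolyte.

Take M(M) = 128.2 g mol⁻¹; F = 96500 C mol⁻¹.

+1

Q = I·t = 12.00 A × 95400 s = 1145000 C, so n(e⁻) = 1145000/96500 = 11.86 mol.
n(M) deposited = 1520 / 128.2 = 11.86 mol.
Electrons per atom = n(e⁻)/n(M) = 11.86 / 11.86 = 1.00 ≈ 1, so the ion is M⁺.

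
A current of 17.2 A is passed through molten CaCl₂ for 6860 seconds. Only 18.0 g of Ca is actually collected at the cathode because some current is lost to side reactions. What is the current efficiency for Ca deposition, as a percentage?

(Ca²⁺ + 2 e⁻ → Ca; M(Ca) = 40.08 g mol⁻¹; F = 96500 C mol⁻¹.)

Q = I·t = 17.20 × 6860.0 = 118000 C; n(e⁻) = 118000/96500 = 1.223 mol.
Theoretical n(Ca) = n(e⁻)/2 = 0.6114 mol, i.e. m_theo = 0.6114 × 40.08 = 24.50 g.
Efficiency = m_actual / m_theo = 18.0 / 24.50 = 73.5 %.

73.5 %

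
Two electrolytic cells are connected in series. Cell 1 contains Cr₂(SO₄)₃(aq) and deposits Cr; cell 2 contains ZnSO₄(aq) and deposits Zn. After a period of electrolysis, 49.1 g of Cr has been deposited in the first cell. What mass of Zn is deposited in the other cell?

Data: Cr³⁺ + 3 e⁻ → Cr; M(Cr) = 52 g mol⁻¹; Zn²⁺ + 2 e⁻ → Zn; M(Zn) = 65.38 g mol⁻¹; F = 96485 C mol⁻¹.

n(Cr) = 49.1 / 52 = 0.9442 mol.
Since Cr³⁺ + 3 e⁻ → Cr, n(e⁻) passed = 3 × 0.9442 = 2.833 mol.
Cells in series carry the same charge, so the same 2.833 mol of electrons passes through cell 2.
Zn²⁺ + 2 e⁻ → Zn, so n(Zn) = 2.833 / 2 = 1.416 mol.
m(Zn) = 1.416 × 65.38 = 92.6 g.

92.6 g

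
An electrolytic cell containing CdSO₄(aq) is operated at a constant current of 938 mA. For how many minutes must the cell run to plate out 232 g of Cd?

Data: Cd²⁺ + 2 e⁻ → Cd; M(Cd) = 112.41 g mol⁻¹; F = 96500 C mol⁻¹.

7080 min

n(Cd) = m/M = 232 / 112.41 = 2.064 mol.
Each Cd atom requires 2 electrons, so n(e⁻) = 2 × 2.064 = 4.128 mol.
Q = n(e⁻)·F = 4.128 × 96500 = 398300 C.
t = Q/I = 398300 / 0.9380 A = 424700 s = 7080 min.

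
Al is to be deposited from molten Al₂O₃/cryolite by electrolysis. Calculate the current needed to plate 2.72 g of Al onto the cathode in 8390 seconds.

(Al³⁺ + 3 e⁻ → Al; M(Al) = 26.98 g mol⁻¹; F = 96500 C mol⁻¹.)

n(Al) = 2.72 / 26.98 = 0.1008 mol.
n(e⁻) = 3 × 0.1008 = 0.3024 mol.
Q = n(e⁻)·F = 0.3024 × 96500 = 29190 C.
I = Q/t = 29190 / 8390.0 s = 3.48 A.

3.48 A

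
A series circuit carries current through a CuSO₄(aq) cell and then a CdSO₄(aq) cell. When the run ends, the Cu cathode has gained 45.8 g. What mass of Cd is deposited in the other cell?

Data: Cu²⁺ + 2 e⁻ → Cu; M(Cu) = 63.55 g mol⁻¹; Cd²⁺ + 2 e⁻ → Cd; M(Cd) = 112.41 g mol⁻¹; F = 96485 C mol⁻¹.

81.0 g

n(Cu) = 45.8 / 63.55 = 0.7207 mol.
Since Cu²⁺ + 2 e⁻ → Cu, n(e⁻) passed = 2 × 0.7207 = 1.441 mol.
Cells in series carry the same charge, so the same 1.441 mol of electrons passes through cell 2.
Cd²⁺ + 2 e⁻ → Cd, so n(Cd) = 1.441 / 2 = 0.7207 mol.
m(Cd) = 0.7207 × 112.41 = 81.0 g.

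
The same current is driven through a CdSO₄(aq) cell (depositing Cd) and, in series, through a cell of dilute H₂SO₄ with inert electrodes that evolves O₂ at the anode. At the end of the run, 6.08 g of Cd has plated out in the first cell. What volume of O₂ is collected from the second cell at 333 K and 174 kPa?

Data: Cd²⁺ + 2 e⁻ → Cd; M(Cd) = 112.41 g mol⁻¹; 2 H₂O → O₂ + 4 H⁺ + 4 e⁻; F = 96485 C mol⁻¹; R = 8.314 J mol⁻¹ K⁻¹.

n(Cd) = 6.08 / 112.41 = 0.05409 mol, so n(e⁻) = 2 × 0.05409 = 0.1082 mol.
The cells are in series, so the same 0.1082 mol of electrons passes through the second cell.
2 H₂O → O₂ + 4 H⁺ + 4 e⁻ — 4 mol e⁻ per mol O₂, so n(O₂) = 0.1082/4 = 0.02704 mol.
V = nRT/P = (0.02704 × 8.314 × 333) / (174 × 10³) = 4.30 × 10⁻⁴ m³ = 0.430 L.

0.430 L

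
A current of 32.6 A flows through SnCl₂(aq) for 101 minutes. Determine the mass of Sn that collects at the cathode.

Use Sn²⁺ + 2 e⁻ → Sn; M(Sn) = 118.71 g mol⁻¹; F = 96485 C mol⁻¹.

Q = I·t = 32.60 A × 6060.0 s = 197600 C.
n(e⁻) = Q/F = 197600 / 96485 = 2.048 mol.
Sn²⁺ + 2 e⁻ → Sn, so n(Sn) = n(e⁻)/2 = 1.024 mol.
m = n·M = 1.024 × 118.71 = 122 g.

122 g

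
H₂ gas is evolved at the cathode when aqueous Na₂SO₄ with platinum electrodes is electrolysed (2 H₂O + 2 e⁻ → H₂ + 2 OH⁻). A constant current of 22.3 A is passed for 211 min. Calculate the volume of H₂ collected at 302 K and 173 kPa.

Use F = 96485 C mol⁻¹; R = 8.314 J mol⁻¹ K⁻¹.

Q = I·t = 22.30 A × 12660 s = 282300 C.
n(e⁻) = Q/F = 282300 / 96485 = 2.926 mol.
2 electrons are transferred per H₂ molecule, so n(H₂) = 2.926 / 2 = 1.463 mol.
V = nRT/P = (1.463 × 8.314 × 302) / (173 × 10³ Pa) = 0.0212 m³ = 21.2 L.

21.2 L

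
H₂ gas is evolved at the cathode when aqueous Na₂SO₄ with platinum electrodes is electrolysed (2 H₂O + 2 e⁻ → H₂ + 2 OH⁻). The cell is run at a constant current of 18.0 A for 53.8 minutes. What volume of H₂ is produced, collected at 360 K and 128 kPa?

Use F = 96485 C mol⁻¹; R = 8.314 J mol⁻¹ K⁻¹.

7.04 L

Q = I·t = 18.00 A × 3228.0 s = 58100 C.
n(e⁻) = Q/F = 58100 / 96485 = 0.6022 mol.
2 electrons are transferred per H₂ molecule, so n(H₂) = 0.6022 / 2 = 0.3011 mol.
V = nRT/P = (0.3011 × 8.314 × 360) / (128 × 10³ Pa) = 0.00704 m³ = 7.04 L.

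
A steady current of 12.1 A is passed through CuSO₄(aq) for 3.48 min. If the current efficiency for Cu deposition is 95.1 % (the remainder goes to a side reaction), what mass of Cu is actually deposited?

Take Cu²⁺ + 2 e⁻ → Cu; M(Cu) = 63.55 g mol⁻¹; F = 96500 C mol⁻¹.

Q = I·t = 12.10 × 208.80 = 2526 C.
n(e⁻) = 2526/96500 = 0.02618 mol; theoretically n(Cu) = 0.02618/2 = 0.01309 mol, m_theo = 0.8319 g.
At 95.1 % efficiency, m_actual = 0.951 × 0.8319 = 0.791 g.

0.791 g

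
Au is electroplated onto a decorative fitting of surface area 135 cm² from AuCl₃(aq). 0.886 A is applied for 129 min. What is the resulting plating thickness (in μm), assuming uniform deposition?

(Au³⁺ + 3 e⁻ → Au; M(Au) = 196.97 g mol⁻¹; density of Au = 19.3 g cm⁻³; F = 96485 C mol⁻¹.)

Q = I·t = 0.8860 × 7740.0 = 6858 C; n(e⁻) = 0.07107 mol.
n(Au) = n(e⁻)/3 = 0.02369 mol, so m = 0.02369 × 196.97 = 4.667 g.
Volume = m/ρ = 4.667 / 19.3 = 0.2418 cm³.
Thickness = V/A = 0.2418 / 135 = 0.00179 cm = 17.9 μm.

17.9 μm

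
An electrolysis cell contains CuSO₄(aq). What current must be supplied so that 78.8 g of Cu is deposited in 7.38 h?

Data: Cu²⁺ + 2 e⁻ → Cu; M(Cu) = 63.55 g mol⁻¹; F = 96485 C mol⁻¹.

n(Cu) = 78.8 / 63.55 = 1.240 mol.
n(e⁻) = 2 × 1.240 = 2.480 mol.
Q = n(e⁻)·F = 2.480 × 96485 = 239300 C.
I = Q/t = 239300 / 26568 s = 9.01 A.

9.01 A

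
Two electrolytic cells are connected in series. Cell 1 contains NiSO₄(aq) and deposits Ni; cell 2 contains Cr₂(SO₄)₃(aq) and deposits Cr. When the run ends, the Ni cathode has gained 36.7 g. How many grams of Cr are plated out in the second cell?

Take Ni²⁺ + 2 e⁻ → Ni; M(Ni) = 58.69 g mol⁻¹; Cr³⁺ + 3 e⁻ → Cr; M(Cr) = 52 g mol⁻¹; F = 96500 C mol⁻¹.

21.7 g

n(Ni) = 36.7 / 58.69 = 0.6253 mol.
Since Ni²⁺ + 2 e⁻ → Ni, n(e⁻) passed = 2 × 0.6253 = 1.251 mol.
Cells in series carry the same charge, so the same 1.251 mol of electrons passes through cell 2.
Cr³⁺ + 3 e⁻ → Cr, so n(Cr) = 1.251 / 3 = 0.4169 mol.
m(Cr) = 0.4169 × 52 = 21.7 g.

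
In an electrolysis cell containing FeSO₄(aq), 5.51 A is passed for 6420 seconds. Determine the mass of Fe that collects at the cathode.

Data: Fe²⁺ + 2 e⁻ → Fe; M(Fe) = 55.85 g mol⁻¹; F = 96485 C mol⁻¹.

10.2 g

Q = I·t = 5.510 A × 6420.0 s = 35370 C.
n(e⁻) = Q/F = 35370 / 96485 = 0.3666 mol.
Fe²⁺ + 2 e⁻ → Fe, so n(Fe) = n(e⁻)/2 = 0.1833 mol.
m = n·M = 0.1833 × 55.85 = 10.2 g.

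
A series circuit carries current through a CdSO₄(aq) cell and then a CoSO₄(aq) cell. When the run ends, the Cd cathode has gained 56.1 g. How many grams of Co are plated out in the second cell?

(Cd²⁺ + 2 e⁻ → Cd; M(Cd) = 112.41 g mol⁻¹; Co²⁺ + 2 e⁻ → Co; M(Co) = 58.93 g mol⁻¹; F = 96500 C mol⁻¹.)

n(Cd) = 56.1 / 112.41 = 0.4991 mol.
Since Cd²⁺ + 2 e⁻ → Cd, n(e⁻) passed = 2 × 0.4991 = 0.9981 mol.
Cells in series carry the same charge, so the same 0.9981 mol of electrons passes through cell 2.
Co²⁺ + 2 e⁻ → Co, so n(Co) = 0.9981 / 2 = 0.4991 mol.
m(Co) = 0.4991 × 58.93 = 29.4 g.

29.4 g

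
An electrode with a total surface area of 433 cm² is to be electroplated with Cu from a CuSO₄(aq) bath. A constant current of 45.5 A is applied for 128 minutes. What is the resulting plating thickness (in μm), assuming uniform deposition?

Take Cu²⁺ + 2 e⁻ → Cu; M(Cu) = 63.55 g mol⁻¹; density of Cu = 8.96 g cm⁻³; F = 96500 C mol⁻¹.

297 μm

Q = I·t = 45.50 × 7680.0 = 349400 C; n(e⁻) = 3.621 mol.
n(Cu) = n(e⁻)/2 = 1.811 mol, so m = 1.811 × 63.55 = 115.1 g.
Volume = m/ρ = 115.1 / 8.96 = 12.84 cm³.
Thickness = V/A = 12.84 / 433 = 0.0297 cm = 297 μm.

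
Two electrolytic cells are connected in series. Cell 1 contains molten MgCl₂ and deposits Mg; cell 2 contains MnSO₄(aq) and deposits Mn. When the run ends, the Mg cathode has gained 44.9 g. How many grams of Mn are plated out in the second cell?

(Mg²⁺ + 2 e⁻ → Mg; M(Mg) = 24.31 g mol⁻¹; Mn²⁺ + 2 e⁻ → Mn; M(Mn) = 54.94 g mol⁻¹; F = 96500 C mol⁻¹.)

101 g

n(Mg) = 44.9 / 24.31 = 1.847 mol.
Since Mg²⁺ + 2 e⁻ → Mg, n(e⁻) passed = 2 × 1.847 = 3.694 mol.
Cells in series carry the same charge, so the same 3.694 mol of electrons passes through cell 2.
Mn²⁺ + 2 e⁻ → Mn, so n(Mn) = 3.694 / 2 = 1.847 mol.
m(Mn) = 1.847 × 54.94 = 101 g.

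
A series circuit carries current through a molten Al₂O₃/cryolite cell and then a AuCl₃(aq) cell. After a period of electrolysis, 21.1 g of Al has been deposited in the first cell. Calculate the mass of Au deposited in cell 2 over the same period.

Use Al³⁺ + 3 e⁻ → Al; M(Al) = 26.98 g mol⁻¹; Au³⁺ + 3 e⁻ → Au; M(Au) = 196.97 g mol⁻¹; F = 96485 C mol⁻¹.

154 g

n(Al) = 21.1 / 26.98 = 0.7821 mol.
Since Al³⁺ + 3 e⁻ → Al, n(e⁻) passed = 3 × 0.7821 = 2.346 mol.
Cells in series carry the same charge, so the same 2.346 mol of electrons passes through cell 2.
Au³⁺ + 3 e⁻ → Au, so n(Au) = 2.346 / 3 = 0.7821 mol.
m(Au) = 0.7821 × 196.97 = 154 g.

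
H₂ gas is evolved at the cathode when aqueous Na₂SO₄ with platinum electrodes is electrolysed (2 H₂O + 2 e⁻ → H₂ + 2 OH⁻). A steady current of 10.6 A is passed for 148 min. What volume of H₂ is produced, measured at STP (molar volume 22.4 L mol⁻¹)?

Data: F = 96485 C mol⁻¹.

10.9 L

Q = I·t = 10.60 A × 8880.0 s = 94130 C.
n(e⁻) = Q/F = 94130 / 96485 = 0.9756 mol.
2 electrons are transferred per H₂ molecule, so n(H₂) = 0.9756 / 2 = 0.4878 mol.
V = n × V_m = 0.4878 × 22.4 = 10.9 L.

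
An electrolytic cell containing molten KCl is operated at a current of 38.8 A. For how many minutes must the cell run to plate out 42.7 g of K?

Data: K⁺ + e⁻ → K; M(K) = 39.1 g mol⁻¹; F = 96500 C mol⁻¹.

n(K) = m/M = 42.7 / 39.1 = 1.092 mol.
Each K atom requires 1 electron, so n(e⁻) = 1 × 1.092 = 1.092 mol.
Q = n(e⁻)·F = 1.092 × 96500 = 105400 C.
t = Q/I = 105400 / 38.80 A = 2716 s = 45.3 min.

45.3 min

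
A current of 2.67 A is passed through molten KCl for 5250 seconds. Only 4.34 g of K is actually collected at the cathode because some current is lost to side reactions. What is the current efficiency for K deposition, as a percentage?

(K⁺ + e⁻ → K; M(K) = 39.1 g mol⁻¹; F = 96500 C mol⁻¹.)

Q = I·t = 2.670 × 5250.0 = 14020 C; n(e⁻) = 14020/96500 = 0.1453 mol.
Theoretical n(K) = n(e⁻)/1 = 0.1453 mol, i.e. m_theo = 0.1453 × 39.1 = 5.680 g.
Efficiency = m_actual / m_theo = 4.34 / 5.680 = 76.4 %.

76.4 %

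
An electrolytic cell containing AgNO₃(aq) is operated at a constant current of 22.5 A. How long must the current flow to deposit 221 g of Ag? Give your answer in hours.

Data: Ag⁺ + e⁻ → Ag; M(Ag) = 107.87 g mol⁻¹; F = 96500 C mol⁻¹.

2.44 h

n(Ag) = m/M = 221 / 107.87 = 2.049 mol.
Each Ag atom requires 1 electron, so n(e⁻) = 1 × 2.049 = 2.049 mol.
Q = n(e⁻)·F = 2.049 × 96500 = 197700 C.
t = Q/I = 197700 / 22.50 A = 8787 s = 2.44 h.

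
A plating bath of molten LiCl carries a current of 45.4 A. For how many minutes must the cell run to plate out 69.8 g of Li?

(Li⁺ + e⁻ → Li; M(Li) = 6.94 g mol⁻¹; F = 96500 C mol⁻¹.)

n(Li) = m/M = 69.8 / 6.94 = 10.06 mol.
Each Li atom requires 1 electron, so n(e⁻) = 1 × 10.06 = 10.06 mol.
Q = n(e⁻)·F = 10.06 × 96500 = 970600 C.
t = Q/I = 970600 / 45.40 A = 21380 s = 356 min.

356 min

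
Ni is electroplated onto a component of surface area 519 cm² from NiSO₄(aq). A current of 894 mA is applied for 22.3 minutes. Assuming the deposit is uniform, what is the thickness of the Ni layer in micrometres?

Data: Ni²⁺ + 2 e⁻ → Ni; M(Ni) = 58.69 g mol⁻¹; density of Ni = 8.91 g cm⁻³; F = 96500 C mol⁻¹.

Q = I·t = 0.8940 × 1338.0 = 1196 C; n(e⁻) = 0.01240 mol.
n(Ni) = n(e⁻)/2 = 0.006198 mol, so m = 0.006198 × 58.69 = 0.3637 g.
Volume = m/ρ = 0.3637 / 8.91 = 0.04082 cm³.
Thickness = V/A = 0.04082 / 519 = 7.87 × 10⁻⁵ cm = 0.787 μm.

0.787 μm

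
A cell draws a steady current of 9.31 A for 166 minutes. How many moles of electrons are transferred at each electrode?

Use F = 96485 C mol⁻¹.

Q = I·t = 9.310 A × 9960.0 s = 92730 C.
n(e⁻) = Q/F = 92730 / 96485 = 0.961 mol.

0.961 mol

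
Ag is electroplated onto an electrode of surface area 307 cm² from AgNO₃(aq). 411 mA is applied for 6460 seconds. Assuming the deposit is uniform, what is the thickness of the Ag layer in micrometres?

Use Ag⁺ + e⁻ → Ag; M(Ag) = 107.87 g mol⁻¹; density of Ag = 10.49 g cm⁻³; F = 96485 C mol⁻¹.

9.22 μm

Q = I·t = 0.4110 × 6460.0 = 2655 C; n(e⁻) = 0.02752 mol.
n(Ag) = n(e⁻)/1 = 0.02752 mol, so m = 0.02752 × 107.87 = 2.968 g.
Volume = m/ρ = 2.968 / 10.49 = 0.2830 cm³.
Thickness = V/A = 0.2830 / 307 = 9.22 × 10⁻⁴ cm = 9.22 μm.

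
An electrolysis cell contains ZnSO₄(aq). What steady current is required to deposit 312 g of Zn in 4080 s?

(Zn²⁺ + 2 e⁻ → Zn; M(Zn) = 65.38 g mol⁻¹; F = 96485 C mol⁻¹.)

226 A

n(Zn) = 312 / 65.38 = 4.772 mol.
n(e⁻) = 2 × 4.772 = 9.544 mol.
Q = n(e⁻)·F = 9.544 × 96485 = 920900 C.
I = Q/t = 920900 / 4080.0 s = 226 A.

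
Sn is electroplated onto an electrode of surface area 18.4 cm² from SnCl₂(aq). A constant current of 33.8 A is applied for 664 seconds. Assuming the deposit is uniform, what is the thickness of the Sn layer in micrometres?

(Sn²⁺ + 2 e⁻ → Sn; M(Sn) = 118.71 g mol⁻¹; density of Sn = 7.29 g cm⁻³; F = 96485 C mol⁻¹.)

Q = I·t = 33.80 × 664.00 = 22440 C; n(e⁻) = 0.2326 mol.
n(Sn) = n(e⁻)/2 = 0.1163 mol, so m = 0.1163 × 118.71 = 13.81 g.
Volume = m/ρ = 13.81 / 7.29 = 1.894 cm³.
Thickness = V/A = 1.894 / 18.4 = 0.103 cm = 1030 μm.

1030 μm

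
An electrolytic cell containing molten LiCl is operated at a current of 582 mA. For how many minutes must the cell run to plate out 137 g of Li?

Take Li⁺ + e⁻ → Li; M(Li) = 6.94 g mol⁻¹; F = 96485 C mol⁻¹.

54500 min

n(Li) = m/M = 137 / 6.94 = 19.74 mol.
Each Li atom requires 1 electron, so n(e⁻) = 1 × 19.74 = 19.74 mol.
Q = n(e⁻)·F = 19.74 × 96485 = 1905000 C.
t = Q/I = 1905000 / 0.5820 A = 3273000 s = 54500 min.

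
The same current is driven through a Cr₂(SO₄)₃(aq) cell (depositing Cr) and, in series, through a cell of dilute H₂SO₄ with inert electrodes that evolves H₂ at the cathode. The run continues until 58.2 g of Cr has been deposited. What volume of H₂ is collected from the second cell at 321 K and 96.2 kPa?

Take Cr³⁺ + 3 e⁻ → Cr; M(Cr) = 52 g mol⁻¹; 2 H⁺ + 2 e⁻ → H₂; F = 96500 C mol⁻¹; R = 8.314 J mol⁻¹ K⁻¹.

46.6 L

n(Cr) = 58.2 / 52 = 1.119 mol, so n(e⁻) = 3 × 1.119 = 3.358 mol.
The cells are in series, so the same 3.358 mol of electrons passes through the second cell.
2 H⁺ + 2 e⁻ → H₂ — 2 mol e⁻ per mol H₂, so n(H₂) = 3.358/2 = 1.679 mol.
V = nRT/P = (1.679 × 8.314 × 321) / (96.2 × 10³) = 0.0466 m³ = 46.6 L.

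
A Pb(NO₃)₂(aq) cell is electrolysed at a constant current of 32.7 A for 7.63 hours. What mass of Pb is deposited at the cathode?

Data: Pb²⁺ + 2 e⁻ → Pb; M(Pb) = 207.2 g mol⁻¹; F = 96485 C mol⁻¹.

964 g

Q = I·t = 32.70 A × 27468 s = 898200 C.
n(e⁻) = Q/F = 898200 / 96485 = 9.309 mol.
Pb²⁺ + 2 e⁻ → Pb, so n(Pb) = n(e⁻)/2 = 4.655 mol.
m = n·M = 4.655 × 207.2 = 964 g.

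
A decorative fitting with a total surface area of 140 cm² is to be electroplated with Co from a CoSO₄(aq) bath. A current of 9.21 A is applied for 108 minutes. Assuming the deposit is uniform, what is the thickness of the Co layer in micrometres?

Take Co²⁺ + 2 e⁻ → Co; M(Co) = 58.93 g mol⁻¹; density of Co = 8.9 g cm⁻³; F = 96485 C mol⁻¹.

Q = I·t = 9.210 × 6480.0 = 59680 C; n(e⁻) = 0.6186 mol.
n(Co) = n(e⁻)/2 = 0.3093 mol, so m = 0.3093 × 58.93 = 18.23 g.
Volume = m/ρ = 18.23 / 8.9 = 2.048 cm³.
Thickness = V/A = 2.048 / 140 = 0.0146 cm = 146 μm.

146 μm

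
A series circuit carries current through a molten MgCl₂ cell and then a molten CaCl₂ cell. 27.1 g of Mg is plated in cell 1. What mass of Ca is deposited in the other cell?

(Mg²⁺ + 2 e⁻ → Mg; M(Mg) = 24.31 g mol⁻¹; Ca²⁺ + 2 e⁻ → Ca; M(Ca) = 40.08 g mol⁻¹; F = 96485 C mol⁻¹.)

44.7 g

n(Mg) = 27.1 / 24.31 = 1.115 mol.
Since Mg²⁺ + 2 e⁻ → Mg, n(e⁻) passed = 2 × 1.115 = 2.230 mol.
Cells in series carry the same charge, so the same 2.230 mol of electrons passes through cell 2.
Ca²⁺ + 2 e⁻ → Ca, so n(Ca) = 2.230 / 2 = 1.115 mol.
m(Ca) = 1.115 × 40.08 = 44.7 g.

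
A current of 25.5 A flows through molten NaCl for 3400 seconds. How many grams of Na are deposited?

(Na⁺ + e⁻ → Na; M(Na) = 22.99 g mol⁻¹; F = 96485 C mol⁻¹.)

Q = I·t = 25.50 A × 3400.0 s = 86700 C.
n(e⁻) = Q/F = 86700 / 96485 = 0.8986 mol.
Na⁺ + e⁻ → Na, so n(Na) = n(e⁻)/1 = 0.8986 mol.
m = n·M = 0.8986 × 22.99 = 20.7 g.

20.7 g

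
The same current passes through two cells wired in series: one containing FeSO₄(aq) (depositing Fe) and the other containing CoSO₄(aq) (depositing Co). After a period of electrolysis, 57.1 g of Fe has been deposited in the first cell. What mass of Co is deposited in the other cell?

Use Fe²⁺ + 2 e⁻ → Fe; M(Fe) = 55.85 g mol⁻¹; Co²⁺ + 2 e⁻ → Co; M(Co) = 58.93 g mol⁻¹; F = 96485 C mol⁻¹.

60.2 g

n(Fe) = 57.1 / 55.85 = 1.022 mol.
Since Fe²⁺ + 2 e⁻ → Fe, n(e⁻) passed = 2 × 1.022 = 2.045 mol.
Cells in series carry the same charge, so the same 2.045 mol of electrons passes through cell 2.
Co²⁺ + 2 e⁻ → Co, so n(Co) = 2.045 / 2 = 1.022 mol.
m(Co) = 1.022 × 58.93 = 60.2 g.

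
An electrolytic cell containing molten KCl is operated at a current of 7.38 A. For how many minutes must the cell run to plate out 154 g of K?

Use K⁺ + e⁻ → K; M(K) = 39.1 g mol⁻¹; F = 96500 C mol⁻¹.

n(K) = m/M = 154 / 39.1 = 3.939 mol.
Each K atom requires 1 electron, so n(e⁻) = 1 × 3.939 = 3.939 mol.
Q = n(e⁻)·F = 3.939 × 96500 = 380100 C.
t = Q/I = 380100 / 7.380 A = 51500 s = 858 min.

858 min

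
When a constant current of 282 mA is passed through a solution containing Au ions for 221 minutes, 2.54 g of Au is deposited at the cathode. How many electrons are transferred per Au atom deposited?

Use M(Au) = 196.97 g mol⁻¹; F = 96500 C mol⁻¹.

3

Q = I·t = 0.2820 A × 13260 s = 3739 C, so n(e⁻) = 3739/96500 = 0.03875 mol.
n(Au) deposited = 2.54 / 196.97 = 0.01290 mol.
Electrons per atom = n(e⁻)/n(Au) = 0.03875 / 0.01290 = 3.00 ≈ 3, so the ion is Au³⁺.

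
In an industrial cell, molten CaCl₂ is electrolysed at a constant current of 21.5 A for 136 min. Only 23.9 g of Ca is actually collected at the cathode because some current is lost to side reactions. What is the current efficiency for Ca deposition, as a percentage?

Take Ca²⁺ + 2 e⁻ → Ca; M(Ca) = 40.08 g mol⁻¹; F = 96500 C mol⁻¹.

Q = I·t = 21.50 × 8160.0 = 175400 C; n(e⁻) = 175400/96500 = 1.818 mol.
Theoretical n(Ca) = n(e⁻)/2 = 0.9090 mol, i.e. m_theo = 0.9090 × 40.08 = 36.43 g.
Efficiency = m_actual / m_theo = 23.9 / 36.43 = 65.6 %.

65.6 %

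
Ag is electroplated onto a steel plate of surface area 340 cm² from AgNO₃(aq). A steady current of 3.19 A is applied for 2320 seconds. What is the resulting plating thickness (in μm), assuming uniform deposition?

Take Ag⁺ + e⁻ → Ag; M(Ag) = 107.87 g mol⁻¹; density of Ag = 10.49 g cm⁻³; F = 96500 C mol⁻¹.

23.2 μm

Q = I·t = 3.190 × 2320.0 = 7401 C; n(e⁻) = 0.07669 mol.
n(Ag) = n(e⁻)/1 = 0.07669 mol, so m = 0.07669 × 107.87 = 8.273 g.
Volume = m/ρ = 8.273 / 10.49 = 0.7886 cm³.
Thickness = V/A = 0.7886 / 340 = 0.00232 cm = 23.2 μm.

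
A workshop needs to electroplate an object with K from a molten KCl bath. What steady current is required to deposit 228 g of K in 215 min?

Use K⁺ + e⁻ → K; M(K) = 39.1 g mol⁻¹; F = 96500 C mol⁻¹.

43.6 A

n(K) = 228 / 39.1 = 5.831 mol.
n(e⁻) = 1 × 5.831 = 5.831 mol.
Q = n(e⁻)·F = 5.831 × 96500 = 562700 C.
I = Q/t = 562700 / 12900 s = 43.6 A.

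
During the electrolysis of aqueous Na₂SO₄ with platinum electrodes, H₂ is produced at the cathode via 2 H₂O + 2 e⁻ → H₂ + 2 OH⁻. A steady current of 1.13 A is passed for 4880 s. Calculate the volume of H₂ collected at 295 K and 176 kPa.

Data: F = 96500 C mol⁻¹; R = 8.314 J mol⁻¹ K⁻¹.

0.398 L

Q = I·t = 1.130 A × 4880.0 s = 5514 C.
n(e⁻) = Q/F = 5514 / 96500 = 0.05714 mol.
2 electrons are transferred per H₂ molecule, so n(H₂) = 0.05714 / 2 = 0.02857 mol.
V = nRT/P = (0.02857 × 8.314 × 295) / (176 × 10³ Pa) = 3.98 × 10⁻⁴ m³ = 0.398 L.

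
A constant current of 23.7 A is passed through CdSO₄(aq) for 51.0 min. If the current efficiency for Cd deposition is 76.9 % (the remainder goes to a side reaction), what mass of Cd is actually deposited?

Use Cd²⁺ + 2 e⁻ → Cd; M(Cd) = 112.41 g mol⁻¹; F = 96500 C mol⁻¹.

Q = I·t = 23.70 × 3060.0 = 72520 C.
n(e⁻) = 72520/96500 = 0.7515 mol; theoretically n(Cd) = 0.7515/2 = 0.3758 mol, m_theo = 42.24 g.
At 76.9 % efficiency, m_actual = 0.769 × 42.24 = 32.5 g.

32.5 g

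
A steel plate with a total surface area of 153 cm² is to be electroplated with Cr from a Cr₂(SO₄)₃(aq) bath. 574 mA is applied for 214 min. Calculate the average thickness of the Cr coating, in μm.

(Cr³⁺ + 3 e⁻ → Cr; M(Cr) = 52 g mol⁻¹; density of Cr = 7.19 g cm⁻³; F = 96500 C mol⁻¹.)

Q = I·t = 0.5740 × 12840 = 7370 C; n(e⁻) = 0.07637 mol.
n(Cr) = n(e⁻)/3 = 0.02546 mol, so m = 0.02546 × 52 = 1.324 g.
Volume = m/ρ = 1.324 / 7.19 = 0.1841 cm³.
Thickness = V/A = 0.1841 / 153 = 0.00120 cm = 12.0 μm.

12.0 μm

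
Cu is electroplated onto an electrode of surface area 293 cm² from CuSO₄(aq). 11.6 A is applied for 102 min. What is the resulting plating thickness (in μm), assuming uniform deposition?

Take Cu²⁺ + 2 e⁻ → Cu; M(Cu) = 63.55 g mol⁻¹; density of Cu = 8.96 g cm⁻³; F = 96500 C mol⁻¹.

89.0 μm

Q = I·t = 11.60 × 6120.0 = 70990 C; n(e⁻) = 0.7357 mol.
n(Cu) = n(e⁻)/2 = 0.3678 mol, so m = 0.3678 × 63.55 = 23.38 g.
Volume = m/ρ = 23.38 / 8.96 = 2.609 cm³.
Thickness = V/A = 2.609 / 293 = 0.00890 cm = 89.0 μm.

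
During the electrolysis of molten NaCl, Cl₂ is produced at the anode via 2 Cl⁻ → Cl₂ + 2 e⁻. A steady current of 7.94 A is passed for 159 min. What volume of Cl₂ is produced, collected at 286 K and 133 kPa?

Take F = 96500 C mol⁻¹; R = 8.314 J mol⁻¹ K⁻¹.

7.02 L

Q = I·t = 7.940 A × 9540.0 s = 75750 C.
n(e⁻) = Q/F = 75750 / 96500 = 0.7849 mol.
2 electrons are transferred per Cl₂ molecule, so n(Cl₂) = 0.7849 / 2 = 0.3925 mol.
V = nRT/P = (0.3925 × 8.314 × 286) / (133 × 10³ Pa) = 0.00702 m³ = 7.02 L.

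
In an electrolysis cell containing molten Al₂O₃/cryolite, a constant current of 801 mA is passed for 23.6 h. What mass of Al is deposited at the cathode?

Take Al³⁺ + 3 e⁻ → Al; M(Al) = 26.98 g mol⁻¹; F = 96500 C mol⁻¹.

6.34 g

Q = I·t = 0.8010 A × 84960 s = 68050 C.
n(e⁻) = Q/F = 68050 / 96500 = 0.7052 mol.
Al³⁺ + 3 e⁻ → Al, so n(Al) = n(e⁻)/3 = 0.2351 mol.
m = n·M = 0.2351 × 26.98 = 6.34 g.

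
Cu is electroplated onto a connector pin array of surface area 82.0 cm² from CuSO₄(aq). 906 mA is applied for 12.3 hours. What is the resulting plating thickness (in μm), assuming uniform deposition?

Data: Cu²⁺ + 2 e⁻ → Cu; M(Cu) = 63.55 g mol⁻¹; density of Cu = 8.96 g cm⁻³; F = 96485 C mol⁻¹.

Q = I·t = 0.9060 × 44280 = 40120 C; n(e⁻) = 0.4158 mol.
n(Cu) = n(e⁻)/2 = 0.2079 mol, so m = 0.2079 × 63.55 = 13.21 g.
Volume = m/ρ = 13.21 / 8.96 = 1.475 cm³.
Thickness = V/A = 1.475 / 82.0 = 0.0180 cm = 180 μm.

180 μm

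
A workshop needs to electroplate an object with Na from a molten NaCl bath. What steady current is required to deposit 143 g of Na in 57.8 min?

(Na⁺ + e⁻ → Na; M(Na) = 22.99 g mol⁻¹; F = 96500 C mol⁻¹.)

n(Na) = 143 / 22.99 = 6.220 mol.
n(e⁻) = 1 × 6.220 = 6.220 mol.
Q = n(e⁻)·F = 6.220 × 96500 = 600200 C.
I = Q/t = 600200 / 3468.0 s = 173 A.

173 A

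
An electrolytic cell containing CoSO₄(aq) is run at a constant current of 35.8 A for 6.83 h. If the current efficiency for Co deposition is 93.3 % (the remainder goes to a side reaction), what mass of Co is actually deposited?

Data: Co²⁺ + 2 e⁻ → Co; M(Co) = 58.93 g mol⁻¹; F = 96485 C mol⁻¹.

251 g

Q = I·t = 35.80 × 24588 = 880300 C.
n(e⁻) = 880300/96485 = 9.123 mol; theoretically n(Co) = 9.123/2 = 4.562 mol, m_theo = 268.8 g.
At 93.3 % efficiency, m_actual = 0.933 × 268.8 = 251 g.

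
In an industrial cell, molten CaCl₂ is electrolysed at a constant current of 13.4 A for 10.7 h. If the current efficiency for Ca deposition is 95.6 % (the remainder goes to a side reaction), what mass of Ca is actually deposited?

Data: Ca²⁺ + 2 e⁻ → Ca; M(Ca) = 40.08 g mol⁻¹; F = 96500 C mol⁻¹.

102 g

Q = I·t = 13.40 × 38520 = 516200 C.
n(e⁻) = 516200/96500 = 5.349 mol; theoretically n(Ca) = 5.349/2 = 2.674 mol, m_theo = 107.2 g.
At 95.6 % efficiency, m_actual = 0.956 × 107.2 = 102 g.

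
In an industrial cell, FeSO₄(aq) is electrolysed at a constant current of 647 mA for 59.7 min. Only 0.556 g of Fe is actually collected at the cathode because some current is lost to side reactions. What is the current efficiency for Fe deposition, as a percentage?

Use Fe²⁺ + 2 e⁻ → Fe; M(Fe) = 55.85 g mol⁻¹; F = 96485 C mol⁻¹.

82.9 %

Q = I·t = 0.6470 × 3582.0 = 2318 C; n(e⁻) = 2318/96485 = 0.02402 mol.
Theoretical n(Fe) = n(e⁻)/2 = 0.01201 mol, i.e. m_theo = 0.01201 × 55.85 = 0.6708 g.
Efficiency = m_actual / m_theo = 0.556 / 0.6708 = 82.9 %.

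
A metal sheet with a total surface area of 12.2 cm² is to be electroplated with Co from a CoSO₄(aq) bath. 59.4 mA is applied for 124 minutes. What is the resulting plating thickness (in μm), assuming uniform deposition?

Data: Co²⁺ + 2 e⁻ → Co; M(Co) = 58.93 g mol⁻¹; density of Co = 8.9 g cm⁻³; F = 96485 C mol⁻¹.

Q = I·t = 0.05940 × 7440.0 = 441.9 C; n(e⁻) = 0.004580 mol.
n(Co) = n(e⁻)/2 = 0.002290 mol, so m = 0.002290 × 58.93 = 0.1350 g.
Volume = m/ρ = 0.1350 / 8.9 = 0.01516 cm³.
Thickness = V/A = 0.01516 / 12.2 = 0.00124 cm = 12.4 μm.

12.4 μm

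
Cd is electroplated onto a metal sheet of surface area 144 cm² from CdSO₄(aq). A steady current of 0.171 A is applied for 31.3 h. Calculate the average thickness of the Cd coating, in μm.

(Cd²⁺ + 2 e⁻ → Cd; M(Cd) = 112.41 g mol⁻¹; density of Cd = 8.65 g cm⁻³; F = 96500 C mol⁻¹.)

Q = I·t = 0.1710 × 112680 = 19270 C; n(e⁻) = 0.1997 mol.
n(Cd) = n(e⁻)/2 = 0.09984 mol, so m = 0.09984 × 112.41 = 11.22 g.
Volume = m/ρ = 11.22 / 8.65 = 1.297 cm³.
Thickness = V/A = 1.297 / 144 = 0.00901 cm = 90.1 μm.

90.1 μm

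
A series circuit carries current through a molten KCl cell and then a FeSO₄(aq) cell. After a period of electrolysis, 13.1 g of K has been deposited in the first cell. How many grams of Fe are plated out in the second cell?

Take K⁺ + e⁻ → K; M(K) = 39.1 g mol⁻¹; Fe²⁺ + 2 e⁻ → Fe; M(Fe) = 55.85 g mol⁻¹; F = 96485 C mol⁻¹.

9.36 g

n(K) = 13.1 / 39.1 = 0.3350 mol.
Since K⁺ + e⁻ → K, n(e⁻) passed = 1 × 0.3350 = 0.3350 mol.
Cells in series carry the same charge, so the same 0.3350 mol of electrons passes through cell 2.
Fe²⁺ + 2 e⁻ → Fe, so n(Fe) = 0.3350 / 2 = 0.1675 mol.
m(Fe) = 0.1675 × 55.85 = 9.36 g.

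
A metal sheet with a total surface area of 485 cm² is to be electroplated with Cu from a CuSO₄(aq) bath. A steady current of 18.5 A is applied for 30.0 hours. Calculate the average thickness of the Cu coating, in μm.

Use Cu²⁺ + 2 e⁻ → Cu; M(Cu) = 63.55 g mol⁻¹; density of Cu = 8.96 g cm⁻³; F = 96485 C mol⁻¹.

Q = I·t = 18.50 × 108000 = 1998000 C; n(e⁻) = 20.71 mol.
n(Cu) = n(e⁻)/2 = 10.35 mol, so m = 10.35 × 63.55 = 658.0 g.
Volume = m/ρ = 658.0 / 8.96 = 73.44 cm³.
Thickness = V/A = 73.44 / 485 = 0.151 cm = 1510 μm.

1510 μm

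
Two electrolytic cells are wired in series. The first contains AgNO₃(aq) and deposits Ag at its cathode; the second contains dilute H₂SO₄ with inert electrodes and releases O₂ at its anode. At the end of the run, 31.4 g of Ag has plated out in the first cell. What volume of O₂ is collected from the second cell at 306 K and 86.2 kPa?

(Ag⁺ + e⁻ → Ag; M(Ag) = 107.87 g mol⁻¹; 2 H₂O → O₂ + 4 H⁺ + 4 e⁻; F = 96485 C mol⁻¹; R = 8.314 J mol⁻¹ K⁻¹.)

n(Ag) = 31.4 / 107.87 = 0.2911 mol, so n(e⁻) = 1 × 0.2911 = 0.2911 mol.
The cells are in series, so the same 0.2911 mol of electrons passes through the second cell.
2 H₂O → O₂ + 4 H⁺ + 4 e⁻ — 4 mol e⁻ per mol O₂, so n(O₂) = 0.2911/4 = 0.07277 mol.
V = nRT/P = (0.07277 × 8.314 × 306) / (86.2 × 10³) = 0.00215 m³ = 2.15 L.

2.15 L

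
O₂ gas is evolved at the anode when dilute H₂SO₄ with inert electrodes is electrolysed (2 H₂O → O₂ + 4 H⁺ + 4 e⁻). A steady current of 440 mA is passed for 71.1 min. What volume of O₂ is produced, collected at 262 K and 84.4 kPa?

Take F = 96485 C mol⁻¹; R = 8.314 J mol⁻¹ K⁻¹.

Q = I·t = 0.4400 A × 4266.0 s = 1877 C.
n(e⁻) = Q/F = 1877 / 96485 = 0.01945 mol.
4 electrons are transferred per O₂ molecule, so n(O₂) = 0.01945 / 4 = 0.004864 mol.
V = nRT/P = (0.004864 × 8.314 × 262) / (84.4 × 10³ Pa) = 1.26 × 10⁻⁴ m³ = 0.126 L.

0.126 L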